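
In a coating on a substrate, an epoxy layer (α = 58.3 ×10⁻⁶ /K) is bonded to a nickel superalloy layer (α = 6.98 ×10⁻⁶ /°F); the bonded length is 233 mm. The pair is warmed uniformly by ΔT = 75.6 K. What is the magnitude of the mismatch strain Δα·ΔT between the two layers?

nickel superalloy: α = 6.98×10⁻⁶/°F × 9/5 = 12.6×10⁻⁶/K.
Δα = |58.3 − 12.6|×10⁻⁶/K = 45.7×10⁻⁶/K.
Mismatch strain = Δα·ΔT = 45.7×10⁻⁶ × 75.6 = 3.46×10⁻³.

3.46×10⁻³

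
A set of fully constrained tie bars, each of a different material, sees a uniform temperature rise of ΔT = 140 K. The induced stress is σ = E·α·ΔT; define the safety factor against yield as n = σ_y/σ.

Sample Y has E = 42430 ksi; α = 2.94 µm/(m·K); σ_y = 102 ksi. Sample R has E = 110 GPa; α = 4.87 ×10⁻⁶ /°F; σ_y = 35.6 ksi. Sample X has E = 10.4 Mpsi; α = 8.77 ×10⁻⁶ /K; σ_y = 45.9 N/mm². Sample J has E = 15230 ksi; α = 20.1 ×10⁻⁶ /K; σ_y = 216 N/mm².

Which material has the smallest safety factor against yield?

sample X

Converting E to GPa, α to ×10⁻⁶/K, σ_y to MPa, then σ and n for each:
  sample Y: E = 292.5, α = 2.94, σ_y = 703.3 → σ = 120 MPa, n = 5.84
  sample R: E = 110.0, α = 8.77, σ_y = 245.5 → σ = 135 MPa, n = 1.82
  sample X: E = 71.71, α = 8.77, σ_y = 45.90 → σ = 88.0 MPa, n = 0.521
  sample J: E = 105.0, α = 20.1, σ_y = 216.0 → σ = 295 MPa, n = 0.731
Smallest n: sample X with n = 0.521.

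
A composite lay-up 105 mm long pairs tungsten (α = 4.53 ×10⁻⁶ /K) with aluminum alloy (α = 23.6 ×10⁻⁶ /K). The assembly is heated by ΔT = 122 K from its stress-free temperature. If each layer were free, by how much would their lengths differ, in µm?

Δα = |4.53 − 23.6|×10⁻⁶/K = 19.1×10⁻⁶/K.
ΔL_mismatch = Δα·L·ΔT = 19.1×10⁻⁶ × 105.0 mm × 122.0 K = 244 µm.

244 µm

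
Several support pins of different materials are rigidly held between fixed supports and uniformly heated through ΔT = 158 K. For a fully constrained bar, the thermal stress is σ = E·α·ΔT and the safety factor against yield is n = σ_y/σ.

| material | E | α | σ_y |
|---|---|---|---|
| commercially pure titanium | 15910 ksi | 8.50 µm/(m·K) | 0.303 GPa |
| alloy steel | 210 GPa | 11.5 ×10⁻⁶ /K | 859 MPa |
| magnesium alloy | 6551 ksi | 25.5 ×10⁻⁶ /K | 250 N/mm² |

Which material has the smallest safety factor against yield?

magnesium alloy

Per material, after unit conversion:
  commercially pure titanium: E = 109.7, α = 8.50, σ_y = 303.0 → σ = 147 MPa, n = 2.06
  alloy steel: E = 210.0, α = 11.5, σ_y = 859.0 → σ = 382 MPa, n = 2.25
  magnesium alloy: E = 45.17, α = 25.5, σ_y = 250.0 → σ = 182 MPa, n = 1.37
Smallest n: magnesium alloy with n = 1.37.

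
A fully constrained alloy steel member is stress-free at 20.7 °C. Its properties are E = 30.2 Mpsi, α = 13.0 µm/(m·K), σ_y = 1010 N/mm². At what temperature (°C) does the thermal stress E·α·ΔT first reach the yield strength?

394 °C

E = 30.2 Mpsi = 208.2 GPa.
σ_y = 1010 N/mm² = 1010 MPa.
E·α·ΔT = 1010 MPa ⇒ ΔT = 1010 / (208.2×10³ × 13.0×10⁻⁶) = 373.1 K.
T = 20.7 + 373.1 = 393.8 °C.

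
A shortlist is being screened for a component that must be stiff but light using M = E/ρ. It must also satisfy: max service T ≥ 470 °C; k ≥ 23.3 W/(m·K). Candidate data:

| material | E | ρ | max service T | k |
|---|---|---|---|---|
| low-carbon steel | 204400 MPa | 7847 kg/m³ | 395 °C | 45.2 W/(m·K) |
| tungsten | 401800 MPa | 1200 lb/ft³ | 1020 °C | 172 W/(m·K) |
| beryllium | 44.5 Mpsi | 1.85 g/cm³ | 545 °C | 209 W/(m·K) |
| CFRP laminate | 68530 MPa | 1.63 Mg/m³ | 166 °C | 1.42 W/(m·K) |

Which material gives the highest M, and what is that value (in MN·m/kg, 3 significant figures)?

Screen on constraints: max service T ≥ 470 °C; k ≥ 23.3 W/(m·K). Survivors: tungsten, beryllium.
Convert each candidate to consistent units, then evaluate M:
  tungsten: E = 401.8 GPa, ρ = 19220 kg/m³
  beryllium: E = 306.8 GPa, ρ = 1850 kg/m³
  beryllium: M = 166 MN·m/kg
  tungsten: M = 20.9 MN·m/kg
Beryllium has the largest M.

beryllium, M = 166 MN·m/kg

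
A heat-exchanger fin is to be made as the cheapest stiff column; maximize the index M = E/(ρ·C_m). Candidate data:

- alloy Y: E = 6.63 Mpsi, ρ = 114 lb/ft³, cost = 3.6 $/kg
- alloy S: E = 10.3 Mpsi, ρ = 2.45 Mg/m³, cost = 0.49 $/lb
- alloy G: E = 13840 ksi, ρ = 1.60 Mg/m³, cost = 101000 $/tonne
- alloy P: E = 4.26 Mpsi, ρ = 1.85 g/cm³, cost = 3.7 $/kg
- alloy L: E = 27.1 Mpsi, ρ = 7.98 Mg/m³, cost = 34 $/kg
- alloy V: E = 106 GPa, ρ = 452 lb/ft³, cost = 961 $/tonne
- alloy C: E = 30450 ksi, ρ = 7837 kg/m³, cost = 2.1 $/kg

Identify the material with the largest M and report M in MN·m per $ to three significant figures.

alloy S, M = 26.8 MN·m per $

Convert each candidate to consistent units, then evaluate M:
  alloy Y: E = 45.71 GPa, ρ = 1826 kg/m³, cost = 3.600 $/kg
  alloy S: E = 71.02 GPa, ρ = 2450 kg/m³, cost = 1.080 $/kg
  alloy G: E = 95.42 GPa, ρ = 1600 kg/m³, cost = 101.0 $/kg
  alloy P: E = 29.37 GPa, ρ = 1850 kg/m³, cost = 3.700 $/kg
  alloy L: E = 186.8 GPa, ρ = 7980 kg/m³, cost = 34.00 $/kg
  alloy V: E = 106.0 GPa, ρ = 7240 kg/m³, cost = 0.9610 $/kg
  alloy C: E = 209.9 GPa, ρ = 7837 kg/m³, cost = 2.100 $/kg
  alloy S: M = 26.8 MN·m per $
  alloy V: M = 15.2 MN·m per $
  alloy C: M = 12.8 MN·m per $
  alloy Y: M = 6.95 MN·m per $
  alloy P: M = 4.29 MN·m per $
  alloy L: M = 0.689 MN·m per $
  alloy G: M = 0.590 MN·m per $
Alloy S ranks first.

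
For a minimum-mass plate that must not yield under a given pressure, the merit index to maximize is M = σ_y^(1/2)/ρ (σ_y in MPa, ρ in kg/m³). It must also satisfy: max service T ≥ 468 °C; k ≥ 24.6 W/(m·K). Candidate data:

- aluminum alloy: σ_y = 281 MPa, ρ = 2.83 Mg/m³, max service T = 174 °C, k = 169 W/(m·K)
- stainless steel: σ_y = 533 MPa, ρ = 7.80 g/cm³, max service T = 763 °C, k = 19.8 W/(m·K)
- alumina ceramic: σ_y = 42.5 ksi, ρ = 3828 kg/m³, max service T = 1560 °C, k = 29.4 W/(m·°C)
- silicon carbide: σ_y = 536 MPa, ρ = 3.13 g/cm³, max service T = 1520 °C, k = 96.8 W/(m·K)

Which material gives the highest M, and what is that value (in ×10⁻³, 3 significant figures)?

Screen on constraints: max service T ≥ 468 °C; k ≥ 24.6 W/(m·K). Survivors: alumina ceramic, silicon carbide.
After converting to SI:
  alumina ceramic: σ_y = 293.0 MPa, ρ = 3828 kg/m³
  silicon carbide: σ_y = 536.0 MPa, ρ = 3130 kg/m³
  silicon carbide: M = 7.40×10⁻³
  alumina ceramic: M = 4.47×10⁻³
Silicon carbide has the largest M.

silicon carbide, M = 7.40×10⁻³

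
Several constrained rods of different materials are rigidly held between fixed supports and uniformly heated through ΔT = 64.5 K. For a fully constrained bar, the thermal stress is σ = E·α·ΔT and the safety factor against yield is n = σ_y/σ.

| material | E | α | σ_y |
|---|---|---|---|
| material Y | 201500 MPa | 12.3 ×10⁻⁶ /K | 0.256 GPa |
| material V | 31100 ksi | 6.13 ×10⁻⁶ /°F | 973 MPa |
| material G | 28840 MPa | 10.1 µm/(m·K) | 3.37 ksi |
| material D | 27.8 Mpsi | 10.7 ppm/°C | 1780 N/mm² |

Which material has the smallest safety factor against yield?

With everything in SI (GPa, ×10⁻⁶/K, MPa):
  material Y: E = 201.5, α = 12.3, σ_y = 256.0 → σ = 160 MPa, n = 1.60
  material V: E = 214.4, α = 11.0, σ_y = 973.0 → σ = 153 MPa, n = 6.38
  material G: E = 28.84, α = 10.1, σ_y = 23.24 → σ = 18.8 MPa, n = 1.24
  material D: E = 191.7, α = 10.7, σ_y = 1780 → σ = 132 MPa, n = 13.5
Material G has the lowest safety factor, n = 1.24.

material G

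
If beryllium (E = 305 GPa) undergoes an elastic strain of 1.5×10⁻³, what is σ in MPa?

458 MPa

σ = E·ε = 305000 MPa × 1.5×10⁻³ = 458 MPa.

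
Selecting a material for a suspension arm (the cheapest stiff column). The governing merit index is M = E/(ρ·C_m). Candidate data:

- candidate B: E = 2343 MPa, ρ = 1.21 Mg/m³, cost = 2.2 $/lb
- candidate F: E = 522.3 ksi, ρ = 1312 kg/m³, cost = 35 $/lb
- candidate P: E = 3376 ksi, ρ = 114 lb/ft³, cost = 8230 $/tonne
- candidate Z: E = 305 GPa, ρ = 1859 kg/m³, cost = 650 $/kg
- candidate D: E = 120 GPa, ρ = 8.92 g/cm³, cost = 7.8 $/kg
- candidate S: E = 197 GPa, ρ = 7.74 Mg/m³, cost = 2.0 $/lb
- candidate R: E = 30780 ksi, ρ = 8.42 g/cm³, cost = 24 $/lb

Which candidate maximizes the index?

candidate S

Convert each candidate to consistent units, then evaluate M:
  candidate B: E = 2.343 GPa, ρ = 1210 kg/m³, cost = 4.850 $/kg
  candidate F: E = 3.601 GPa, ρ = 1312 kg/m³, cost = 77.16 $/kg
  candidate P: E = 23.28 GPa, ρ = 1826 kg/m³, cost = 8.230 $/kg
  candidate Z: E = 305.0 GPa, ρ = 1859 kg/m³, cost = 650.0 $/kg
  candidate D: E = 120.0 GPa, ρ = 8920 kg/m³, cost = 7.800 $/kg
  candidate S: E = 197.0 GPa, ρ = 7740 kg/m³, cost = 4.409 $/kg
  candidate R: E = 212.2 GPa, ρ = 8420 kg/m³, cost = 52.91 $/kg
  candidate S: M = 5.77 MN·m per $
  candidate D: M = 1.72 MN·m per $
  candidate P: M = 1.55 MN·m per $
  candidate R: M = 0.476 MN·m per $
  candidate B: M = 0.399 MN·m per $
  candidate Z: M = 0.252 MN·m per $
  candidate F: M = 0.0356 MN·m per $
Candidate S ranks first.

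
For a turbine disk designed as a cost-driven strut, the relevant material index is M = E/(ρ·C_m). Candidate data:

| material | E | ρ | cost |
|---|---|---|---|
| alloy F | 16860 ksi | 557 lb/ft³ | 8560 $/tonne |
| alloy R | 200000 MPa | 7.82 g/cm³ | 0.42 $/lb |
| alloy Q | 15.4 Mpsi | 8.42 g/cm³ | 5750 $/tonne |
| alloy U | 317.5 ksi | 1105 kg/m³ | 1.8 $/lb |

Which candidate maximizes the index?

alloy R

Normalizing units and computing the index:
  alloy F: E = 116.2 GPa, ρ = 8922 kg/m³, cost = 8.560 $/kg
  alloy R: E = 200.0 GPa, ρ = 7820 kg/m³, cost = 0.9259 $/kg
  alloy Q: E = 106.2 GPa, ρ = 8420 kg/m³, cost = 5.750 $/kg
  alloy U: E = 2.189 GPa, ρ = 1105 kg/m³, cost = 3.968 $/kg
  alloy R: M = 27.6 MN·m per $
  alloy Q: M = 2.19 MN·m per $
  alloy F: M = 1.52 MN·m per $
  alloy U: M = 0.499 MN·m per $
Highest index: alloy R.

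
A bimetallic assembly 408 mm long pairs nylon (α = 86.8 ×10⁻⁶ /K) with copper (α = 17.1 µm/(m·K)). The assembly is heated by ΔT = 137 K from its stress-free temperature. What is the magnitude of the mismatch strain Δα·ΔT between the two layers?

Δα = |86.8 − 17.1|×10⁻⁶/K = 69.7×10⁻⁶/K.
Mismatch strain = Δα·ΔT = 69.7×10⁻⁶ × 137.0 = 9.55×10⁻³.

9.55×10⁻³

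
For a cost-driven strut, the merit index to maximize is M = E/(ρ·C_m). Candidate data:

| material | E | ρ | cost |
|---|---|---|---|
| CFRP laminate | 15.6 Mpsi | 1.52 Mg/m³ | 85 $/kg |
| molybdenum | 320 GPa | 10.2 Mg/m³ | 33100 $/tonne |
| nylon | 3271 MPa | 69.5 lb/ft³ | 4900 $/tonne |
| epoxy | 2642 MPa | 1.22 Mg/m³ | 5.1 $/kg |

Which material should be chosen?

molybdenum

Normalizing units and computing the index:
  CFRP laminate: E = 107.6 GPa, ρ = 1520 kg/m³, cost = 85.00 $/kg
  molybdenum: E = 320.0 GPa, ρ = 10200 kg/m³, cost = 33.10 $/kg
  nylon: E = 3.271 GPa, ρ = 1113 kg/m³, cost = 4.900 $/kg
  epoxy: E = 2.642 GPa, ρ = 1220 kg/m³, cost = 5.100 $/kg
  molybdenum: M = 0.948 MN·m per $
  CFRP laminate: M = 0.832 MN·m per $
  nylon: M = 0.600 MN·m per $
  epoxy: M = 0.425 MN·m per $
Molybdenum ranks first.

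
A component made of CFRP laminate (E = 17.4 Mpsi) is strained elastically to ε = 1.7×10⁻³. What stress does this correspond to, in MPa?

E = 17.4 Mpsi = 120.0 GPa.
σ = E·ε = 120000 MPa × 1.7×10⁻³ = 204 MPa.

204 MPa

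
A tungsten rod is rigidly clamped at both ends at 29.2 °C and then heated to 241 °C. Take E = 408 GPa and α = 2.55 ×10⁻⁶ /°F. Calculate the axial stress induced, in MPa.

397 MPa

α = 2.55×10⁻⁶/°F × 9/5 = 4.59×10⁻⁶/K.
ΔT = 211.8 K. Constrained thermal stress σ = E·α·ΔT = 408.0×10³ MPa × 4.59×10⁻⁶ × 211.8 = 397 MPa (compressive).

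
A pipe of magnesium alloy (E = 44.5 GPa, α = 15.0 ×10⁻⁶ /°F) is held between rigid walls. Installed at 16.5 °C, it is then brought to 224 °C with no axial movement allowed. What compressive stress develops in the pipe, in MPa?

α = 15.0×10⁻⁶/°F × 9/5 = 27.0×10⁻⁶/K.
ΔT = 207.5 K. Constrained thermal stress σ = E·α·ΔT = 44.50×10³ MPa × 27.0×10⁻⁶ × 207.5 = 249 MPa (compressive).

249 MPa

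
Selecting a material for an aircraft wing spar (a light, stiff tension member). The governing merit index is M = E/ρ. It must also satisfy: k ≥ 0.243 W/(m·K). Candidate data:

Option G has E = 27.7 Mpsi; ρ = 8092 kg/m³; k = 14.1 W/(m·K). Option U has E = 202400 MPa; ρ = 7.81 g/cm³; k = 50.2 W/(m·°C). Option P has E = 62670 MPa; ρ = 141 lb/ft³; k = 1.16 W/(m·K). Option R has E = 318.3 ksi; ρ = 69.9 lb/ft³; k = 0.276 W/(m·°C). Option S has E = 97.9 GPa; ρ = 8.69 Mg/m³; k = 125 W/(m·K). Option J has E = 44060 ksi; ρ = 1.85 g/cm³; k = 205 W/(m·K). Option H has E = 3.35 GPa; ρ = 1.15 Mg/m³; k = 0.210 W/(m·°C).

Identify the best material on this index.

Screen on constraints: k ≥ 0.243 W/(m·K). Survivors: option G, option U, option P, option R, option S, option J.
Putting every candidate on a common basis:
  option G: E = 191.0 GPa, ρ = 8092 kg/m³
  option U: E = 202.4 GPa, ρ = 7810 kg/m³
  option P: E = 62.67 GPa, ρ = 2259 kg/m³
  option R: E = 2.195 GPa, ρ = 1120 kg/m³
  option S: E = 97.90 GPa, ρ = 8690 kg/m³
  option J: E = 303.8 GPa, ρ = 1850 kg/m³
  option J: M = 164 MN·m/kg
  option P: M = 27.7 MN·m/kg
  option U: M = 25.9 MN·m/kg
  option G: M = 23.6 MN·m/kg
  option S: M = 11.3 MN·m/kg
  option R: M = 1.96 MN·m/kg
The maximum is for option J.

option J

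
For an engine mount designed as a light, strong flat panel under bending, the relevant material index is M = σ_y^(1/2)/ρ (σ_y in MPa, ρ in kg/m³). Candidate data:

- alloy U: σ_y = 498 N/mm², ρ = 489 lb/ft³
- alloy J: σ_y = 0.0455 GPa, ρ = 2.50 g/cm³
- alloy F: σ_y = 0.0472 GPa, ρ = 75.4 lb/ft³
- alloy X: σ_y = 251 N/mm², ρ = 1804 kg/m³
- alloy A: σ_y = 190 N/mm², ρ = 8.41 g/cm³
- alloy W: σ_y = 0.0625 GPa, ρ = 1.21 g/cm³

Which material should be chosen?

alloy X

Convert each candidate to consistent units, then evaluate M:
  alloy U: σ_y = 498.0 MPa, ρ = 7833 kg/m³
  alloy J: σ_y = 45.50 MPa, ρ = 2500 kg/m³
  alloy F: σ_y = 47.20 MPa, ρ = 1208 kg/m³
  alloy X: σ_y = 251.0 MPa, ρ = 1804 kg/m³
  alloy A: σ_y = 190.0 MPa, ρ = 8410 kg/m³
  alloy W: σ_y = 62.50 MPa, ρ = 1210 kg/m³
  alloy X: M = 8.78×10⁻³
  alloy W: M = 6.53×10⁻³
  alloy F: M = 5.69×10⁻³
  alloy U: M = 2.85×10⁻³
  alloy J: M = 2.70×10⁻³
  alloy A: M = 1.64×10⁻³
Alloy X has the largest M.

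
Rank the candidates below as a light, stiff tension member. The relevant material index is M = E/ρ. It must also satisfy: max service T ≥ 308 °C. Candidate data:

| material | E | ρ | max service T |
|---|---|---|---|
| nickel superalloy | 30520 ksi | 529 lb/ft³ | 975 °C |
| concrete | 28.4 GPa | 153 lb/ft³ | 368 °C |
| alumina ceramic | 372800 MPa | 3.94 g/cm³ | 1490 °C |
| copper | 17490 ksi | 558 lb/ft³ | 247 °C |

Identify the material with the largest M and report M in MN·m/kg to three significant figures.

alumina ceramic, M = 94.6 MN·m/kg

Screen on constraints: max service T ≥ 308 °C. Survivors: nickel superalloy, concrete, alumina ceramic.
In SI units:
  nickel superalloy: E = 210.4 GPa, ρ = 8474 kg/m³
  concrete: E = 28.40 GPa, ρ = 2451 kg/m³
  alumina ceramic: E = 372.8 GPa, ρ = 3940 kg/m³
  alumina ceramic: M = 94.6 MN·m/kg
  nickel superalloy: M = 24.8 MN·m/kg
  concrete: M = 11.6 MN·m/kg
Alumina ceramic has the largest M.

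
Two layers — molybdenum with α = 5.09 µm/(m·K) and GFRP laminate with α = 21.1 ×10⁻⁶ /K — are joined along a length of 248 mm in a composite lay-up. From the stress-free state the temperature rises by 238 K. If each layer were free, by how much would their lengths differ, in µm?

945 µm

Δα = |5.09 − 21.1|×10⁻⁶/K = 16.0×10⁻⁶/K.
ΔL_mismatch = Δα·L·ΔT = 16.0×10⁻⁶ × 248.0 mm × 238.0 K = 945 µm.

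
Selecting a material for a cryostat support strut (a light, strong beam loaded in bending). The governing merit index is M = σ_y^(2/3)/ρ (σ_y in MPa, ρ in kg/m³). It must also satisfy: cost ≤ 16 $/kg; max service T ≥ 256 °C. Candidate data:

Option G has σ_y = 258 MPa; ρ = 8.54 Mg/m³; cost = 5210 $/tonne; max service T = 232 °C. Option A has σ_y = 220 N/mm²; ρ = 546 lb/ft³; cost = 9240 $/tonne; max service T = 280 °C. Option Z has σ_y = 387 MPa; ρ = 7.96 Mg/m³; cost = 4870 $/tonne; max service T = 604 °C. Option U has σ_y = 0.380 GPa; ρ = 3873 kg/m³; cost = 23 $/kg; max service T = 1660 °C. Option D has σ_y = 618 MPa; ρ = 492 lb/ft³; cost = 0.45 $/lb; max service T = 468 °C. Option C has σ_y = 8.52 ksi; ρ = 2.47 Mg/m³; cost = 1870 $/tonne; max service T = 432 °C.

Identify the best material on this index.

Screen on constraints: cost ≤ 16 $/kg; max service T ≥ 256 °C. Survivors: option A, option Z, option D, option C.
Putting every candidate on a common basis:
  option A: σ_y = 220.0 MPa, ρ = 8746 kg/m³
  option Z: σ_y = 387.0 MPa, ρ = 7960 kg/m³
  option D: σ_y = 618.0 MPa, ρ = 7881 kg/m³
  option C: σ_y = 58.74 MPa, ρ = 2470 kg/m³
  option D: M = 9.21×10⁻³
  option Z: M = 6.67×10⁻³
  option C: M = 6.12×10⁻³
  option A: M = 4.17×10⁻³
Highest index: option D.

option D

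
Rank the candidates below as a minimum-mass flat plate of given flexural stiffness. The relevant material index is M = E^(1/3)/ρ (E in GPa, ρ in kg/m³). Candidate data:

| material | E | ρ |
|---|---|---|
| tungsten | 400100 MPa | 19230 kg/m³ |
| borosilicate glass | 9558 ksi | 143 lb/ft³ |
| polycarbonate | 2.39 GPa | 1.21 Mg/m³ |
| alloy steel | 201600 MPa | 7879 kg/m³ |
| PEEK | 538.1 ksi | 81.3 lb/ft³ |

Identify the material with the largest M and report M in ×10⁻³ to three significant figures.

borosilicate glass, M = 1.76×10⁻³

Normalizing units and computing the index:
  tungsten: E = 400.1 GPa, ρ = 19230 kg/m³
  borosilicate glass: E = 65.90 GPa, ρ = 2291 kg/m³
  polycarbonate: E = 2.390 GPa, ρ = 1210 kg/m³
  alloy steel: E = 201.6 GPa, ρ = 7879 kg/m³
  PEEK: E = 3.710 GPa, ρ = 1302 kg/m³
  borosilicate glass: M = 1.76×10⁻³
  PEEK: M = 1.19×10⁻³
  polycarbonate: M = 1.10×10⁻³
  alloy steel: M = 0.744×10⁻³
  tungsten: M = 0.383×10⁻³
Borosilicate glass has the largest M.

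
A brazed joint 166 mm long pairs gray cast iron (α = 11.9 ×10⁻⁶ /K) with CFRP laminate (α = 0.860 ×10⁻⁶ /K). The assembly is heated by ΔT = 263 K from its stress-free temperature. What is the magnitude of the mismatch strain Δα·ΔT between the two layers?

2.90×10⁻³

Δα = |11.9 − 0.860|×10⁻⁶/K = 11.0×10⁻⁶/K.
Mismatch strain = Δα·ΔT = 11.0×10⁻⁶ × 263.0 = 2.90×10⁻³.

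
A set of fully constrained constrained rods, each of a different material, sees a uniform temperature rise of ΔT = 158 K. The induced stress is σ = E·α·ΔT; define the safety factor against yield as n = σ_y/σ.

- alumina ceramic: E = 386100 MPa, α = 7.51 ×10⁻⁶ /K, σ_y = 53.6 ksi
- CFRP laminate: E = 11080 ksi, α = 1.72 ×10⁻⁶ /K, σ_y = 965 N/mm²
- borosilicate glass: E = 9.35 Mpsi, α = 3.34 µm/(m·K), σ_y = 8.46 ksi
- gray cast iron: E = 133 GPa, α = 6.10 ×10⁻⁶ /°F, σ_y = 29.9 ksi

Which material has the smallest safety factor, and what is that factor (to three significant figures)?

With everything in SI (GPa, ×10⁻⁶/K, MPa):
  alumina ceramic: E = 386.1, α = 7.51, σ_y = 369.6 → σ = 458 MPa, n = 0.807
  CFRP laminate: E = 76.39, α = 1.72, σ_y = 965.0 → σ = 20.8 MPa, n = 46.5
  borosilicate glass: E = 64.47, α = 3.34, σ_y = 58.33 → σ = 34.0 MPa, n = 1.71
  gray cast iron: E = 133.0, α = 11.0, σ_y = 206.2 → σ = 231 MPa, n = 0.893
Smallest n: alumina ceramic with n = 0.807.

alumina ceramic, n = 0.807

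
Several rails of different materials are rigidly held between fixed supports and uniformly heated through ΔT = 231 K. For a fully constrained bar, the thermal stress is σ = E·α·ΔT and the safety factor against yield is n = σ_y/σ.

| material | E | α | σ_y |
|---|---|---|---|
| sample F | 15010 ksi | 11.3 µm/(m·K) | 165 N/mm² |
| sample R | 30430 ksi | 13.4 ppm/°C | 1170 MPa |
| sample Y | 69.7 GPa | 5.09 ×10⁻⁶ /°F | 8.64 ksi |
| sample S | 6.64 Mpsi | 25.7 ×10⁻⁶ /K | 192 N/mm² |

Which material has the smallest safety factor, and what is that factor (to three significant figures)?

sample Y, n = 0.404

Per material, after unit conversion:
  sample F: E = 103.5, α = 11.3, σ_y = 165.0 → σ = 270 MPa, n = 0.611
  sample R: E = 209.8, α = 13.4, σ_y = 1170 → σ = 649 MPa, n = 1.80
  sample Y: E = 69.70, α = 9.16, σ_y = 59.57 → σ = 148 MPa, n = 0.404
  sample S: E = 45.78, α = 25.7, σ_y = 192.0 → σ = 272 MPa, n = 0.706
Sample Y has the lowest safety factor, n = 0.404.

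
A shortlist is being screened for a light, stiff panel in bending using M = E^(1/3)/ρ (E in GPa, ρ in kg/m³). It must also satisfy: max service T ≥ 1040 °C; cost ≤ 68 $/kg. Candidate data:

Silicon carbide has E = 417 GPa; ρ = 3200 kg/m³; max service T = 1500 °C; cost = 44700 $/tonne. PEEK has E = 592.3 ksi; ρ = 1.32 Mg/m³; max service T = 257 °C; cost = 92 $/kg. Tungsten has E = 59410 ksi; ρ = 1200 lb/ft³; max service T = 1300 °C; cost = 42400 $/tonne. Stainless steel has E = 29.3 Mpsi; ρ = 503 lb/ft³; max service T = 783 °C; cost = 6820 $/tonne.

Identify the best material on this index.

Screen on constraints: max service T ≥ 1040 °C; cost ≤ 68 $/kg. Survivors: silicon carbide, tungsten.
In SI units:
  silicon carbide: E = 417.0 GPa, ρ = 3200 kg/m³
  tungsten: E = 409.6 GPa, ρ = 19220 kg/m³
  silicon carbide: M = 2.33×10⁻³
  tungsten: M = 0.386×10⁻³
Highest index: silicon carbide.

silicon carbide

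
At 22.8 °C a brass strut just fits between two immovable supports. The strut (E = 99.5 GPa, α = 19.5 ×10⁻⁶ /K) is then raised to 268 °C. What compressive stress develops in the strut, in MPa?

476 MPa

ΔT = 245.2 K. Constrained thermal stress σ = E·α·ΔT = 99.50×10³ MPa × 19.5×10⁻⁶ × 245.2 = 476 MPa (compressive).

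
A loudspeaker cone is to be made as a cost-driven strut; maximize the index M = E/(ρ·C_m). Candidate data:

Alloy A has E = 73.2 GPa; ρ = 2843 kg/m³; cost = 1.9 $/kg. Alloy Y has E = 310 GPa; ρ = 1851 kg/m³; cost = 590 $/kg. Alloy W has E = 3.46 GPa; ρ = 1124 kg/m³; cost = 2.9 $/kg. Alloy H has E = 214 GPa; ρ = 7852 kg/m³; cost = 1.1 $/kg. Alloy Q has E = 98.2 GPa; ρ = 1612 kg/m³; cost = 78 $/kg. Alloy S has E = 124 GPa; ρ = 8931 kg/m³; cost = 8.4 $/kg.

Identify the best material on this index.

Evaluate M for each candidate:
  alloy H: M = 24.8 MN·m per $
  alloy A: M = 13.6 MN·m per $
  alloy S: M = 1.65 MN·m per $
  alloy W: M = 1.06 MN·m per $
  alloy Q: M = 0.781 MN·m per $
  alloy Y: M = 0.284 MN·m per $
The maximum is for alloy H.

alloy H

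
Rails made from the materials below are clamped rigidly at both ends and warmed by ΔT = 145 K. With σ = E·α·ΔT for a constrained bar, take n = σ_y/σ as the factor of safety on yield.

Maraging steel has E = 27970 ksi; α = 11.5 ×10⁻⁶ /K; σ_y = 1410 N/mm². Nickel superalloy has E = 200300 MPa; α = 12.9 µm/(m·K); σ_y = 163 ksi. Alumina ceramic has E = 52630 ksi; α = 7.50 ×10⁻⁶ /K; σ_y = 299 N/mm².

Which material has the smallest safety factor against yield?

alumina ceramic

Converting E to GPa, α to ×10⁻⁶/K, σ_y to MPa, then σ and n for each:
  maraging steel: E = 192.8, α = 11.5, σ_y = 1410 → σ = 322 MPa, n = 4.38
  nickel superalloy: E = 200.3, α = 12.9, σ_y = 1124 → σ = 375 MPa, n = 3.00
  alumina ceramic: E = 362.9, α = 7.50, σ_y = 299.0 → σ = 395 MPa, n = 0.758
Smallest n: alumina ceramic with n = 0.758.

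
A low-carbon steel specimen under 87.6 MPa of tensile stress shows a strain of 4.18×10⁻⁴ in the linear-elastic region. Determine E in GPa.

210 GPa

E = σ/ε = 87.6 MPa / 4.18×10⁻⁴ = 209600 MPa = 210 GPa.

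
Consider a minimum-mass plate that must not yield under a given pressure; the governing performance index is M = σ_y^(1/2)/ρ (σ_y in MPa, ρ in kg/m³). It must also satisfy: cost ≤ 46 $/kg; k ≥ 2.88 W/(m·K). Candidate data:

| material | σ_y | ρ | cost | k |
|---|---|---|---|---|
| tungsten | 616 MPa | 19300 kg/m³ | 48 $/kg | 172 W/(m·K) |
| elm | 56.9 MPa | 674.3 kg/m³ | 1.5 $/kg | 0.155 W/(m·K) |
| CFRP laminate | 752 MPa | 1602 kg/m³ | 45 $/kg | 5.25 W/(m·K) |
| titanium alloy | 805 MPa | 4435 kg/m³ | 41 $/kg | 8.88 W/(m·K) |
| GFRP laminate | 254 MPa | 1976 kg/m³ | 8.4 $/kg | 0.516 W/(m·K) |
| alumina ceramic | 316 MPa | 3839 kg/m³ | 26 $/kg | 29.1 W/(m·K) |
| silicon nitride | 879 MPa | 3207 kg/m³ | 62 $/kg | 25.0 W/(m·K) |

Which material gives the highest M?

CFRP laminate

Screen on constraints: cost ≤ 46 $/kg; k ≥ 2.88 W/(m·K). Survivors: CFRP laminate, titanium alloy, alumina ceramic.
Computing M directly (units already consistent):
  CFRP laminate: M = 17.1×10⁻³
  titanium alloy: M = 6.40×10⁻³
  alumina ceramic: M = 4.63×10⁻³
Highest index: CFRP laminate.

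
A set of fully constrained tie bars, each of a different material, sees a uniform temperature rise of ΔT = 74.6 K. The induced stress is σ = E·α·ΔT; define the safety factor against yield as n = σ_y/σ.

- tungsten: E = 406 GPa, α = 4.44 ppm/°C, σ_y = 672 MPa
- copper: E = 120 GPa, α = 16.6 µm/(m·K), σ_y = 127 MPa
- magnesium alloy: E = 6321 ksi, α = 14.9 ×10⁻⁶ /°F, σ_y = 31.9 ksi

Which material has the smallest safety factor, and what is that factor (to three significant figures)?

copper, n = 0.855

With everything in SI (GPa, ×10⁻⁶/K, MPa):
  tungsten: E = 406.0, α = 4.44, σ_y = 672.0 → σ = 134 MPa, n = 5.00
  copper: E = 120.0, α = 16.6, σ_y = 127.0 → σ = 149 MPa, n = 0.855
  magnesium alloy: E = 43.58, α = 26.8, σ_y = 219.9 → σ = 87.2 MPa, n = 2.52
The minimum is copper at n = 0.855.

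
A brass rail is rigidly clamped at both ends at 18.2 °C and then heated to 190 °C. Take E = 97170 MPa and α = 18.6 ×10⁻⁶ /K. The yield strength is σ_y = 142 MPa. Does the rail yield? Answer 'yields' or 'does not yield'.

E = 97170 MPa = 97.17 GPa.
ΔT = 171.8 K. Constrained thermal stress σ = E·α·ΔT = 97.17×10³ MPa × 18.6×10⁻⁶ × 171.8 = 311 MPa (compressive).
Compare to σ_y = 142 MPa: σ ≥ σ_y, so it yields.

yields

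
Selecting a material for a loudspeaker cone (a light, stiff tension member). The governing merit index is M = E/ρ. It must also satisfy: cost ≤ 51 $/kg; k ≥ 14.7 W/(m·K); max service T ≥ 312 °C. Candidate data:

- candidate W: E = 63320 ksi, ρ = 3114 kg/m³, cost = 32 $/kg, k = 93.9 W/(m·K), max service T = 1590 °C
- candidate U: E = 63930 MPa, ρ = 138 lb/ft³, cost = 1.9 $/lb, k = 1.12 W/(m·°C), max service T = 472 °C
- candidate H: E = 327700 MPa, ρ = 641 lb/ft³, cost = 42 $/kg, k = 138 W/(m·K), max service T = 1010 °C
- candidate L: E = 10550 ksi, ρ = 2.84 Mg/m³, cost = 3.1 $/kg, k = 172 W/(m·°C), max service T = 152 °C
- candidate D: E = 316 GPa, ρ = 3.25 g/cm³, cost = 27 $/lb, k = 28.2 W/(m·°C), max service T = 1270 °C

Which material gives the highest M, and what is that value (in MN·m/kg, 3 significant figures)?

Screen on constraints: cost ≤ 51 $/kg; k ≥ 14.7 W/(m·K); max service T ≥ 312 °C. Survivors: candidate W, candidate H.
After converting to SI:
  candidate W: E = 436.6 GPa, ρ = 3114 kg/m³
  candidate H: E = 327.7 GPa, ρ = 10270 kg/m³
  candidate W: M = 140 MN·m/kg
  candidate H: M = 31.9 MN·m/kg
Highest index: candidate W.

candidate W, M = 140 MN·m/kg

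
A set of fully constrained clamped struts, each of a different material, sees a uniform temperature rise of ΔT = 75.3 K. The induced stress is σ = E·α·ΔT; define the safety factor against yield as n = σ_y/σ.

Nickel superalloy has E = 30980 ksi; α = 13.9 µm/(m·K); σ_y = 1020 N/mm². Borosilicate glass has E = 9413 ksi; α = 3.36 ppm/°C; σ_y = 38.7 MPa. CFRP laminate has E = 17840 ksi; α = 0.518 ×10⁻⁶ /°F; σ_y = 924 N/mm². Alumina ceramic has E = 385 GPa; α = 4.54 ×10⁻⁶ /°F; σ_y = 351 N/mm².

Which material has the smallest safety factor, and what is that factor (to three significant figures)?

Converting E to GPa, α to ×10⁻⁶/K, σ_y to MPa, then σ and n for each:
  nickel superalloy: E = 213.6, α = 13.9, σ_y = 1020 → σ = 224 MPa, n = 4.56
  borosilicate glass: E = 64.90, α = 3.36, σ_y = 38.70 → σ = 16.4 MPa, n = 2.36
  CFRP laminate: E = 123.0, α = 0.932, σ_y = 924.0 → σ = 8.64 MPa, n = 107
  alumina ceramic: E = 385.0, α = 8.17, σ_y = 351.0 → σ = 237 MPa, n = 1.48
Alumina ceramic has the lowest safety factor, n = 1.48.

alumina ceramic, n = 1.48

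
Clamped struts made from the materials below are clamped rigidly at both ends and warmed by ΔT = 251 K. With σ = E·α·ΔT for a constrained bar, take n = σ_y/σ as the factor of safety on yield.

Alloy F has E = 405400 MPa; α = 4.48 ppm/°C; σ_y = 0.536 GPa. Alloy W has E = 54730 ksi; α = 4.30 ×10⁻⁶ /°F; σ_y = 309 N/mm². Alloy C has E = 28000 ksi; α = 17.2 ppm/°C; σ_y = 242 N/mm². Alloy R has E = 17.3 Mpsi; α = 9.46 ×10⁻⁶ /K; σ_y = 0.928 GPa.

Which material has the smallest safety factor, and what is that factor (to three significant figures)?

With everything in SI (GPa, ×10⁻⁶/K, MPa):
  alloy F: E = 405.4, α = 4.48, σ_y = 536.0 → σ = 456 MPa, n = 1.18
  alloy W: E = 377.4, α = 7.74, σ_y = 309.0 → σ = 733 MPa, n = 0.422
  alloy C: E = 193.1, α = 17.2, σ_y = 242.0 → σ = 833 MPa, n = 0.290
  alloy R: E = 119.3, α = 9.46, σ_y = 928.0 → σ = 283 MPa, n = 3.28
The minimum is alloy C at n = 0.290.

alloy C, n = 0.290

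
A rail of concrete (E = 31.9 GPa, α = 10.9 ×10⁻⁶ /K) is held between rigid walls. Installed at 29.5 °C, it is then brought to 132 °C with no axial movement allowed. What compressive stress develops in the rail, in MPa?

35.6 MPa

ΔT = 102.5 K. Constrained thermal stress σ = E·α·ΔT = 31.90×10³ MPa × 10.9×10⁻⁶ × 102.5 = 35.6 MPa (compressive).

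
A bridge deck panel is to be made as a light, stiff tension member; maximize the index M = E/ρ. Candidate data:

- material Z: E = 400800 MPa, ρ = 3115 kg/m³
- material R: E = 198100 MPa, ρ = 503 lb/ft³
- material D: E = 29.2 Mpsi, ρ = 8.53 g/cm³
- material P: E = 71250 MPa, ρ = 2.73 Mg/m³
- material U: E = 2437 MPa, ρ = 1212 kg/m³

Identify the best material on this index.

Putting every candidate on a common basis:
  material Z: E = 400.8 GPa, ρ = 3115 kg/m³
  material R: E = 198.1 GPa, ρ = 8057 kg/m³
  material D: E = 201.3 GPa, ρ = 8530 kg/m³
  material P: E = 71.25 GPa, ρ = 2730 kg/m³
  material U: E = 2.437 GPa, ρ = 1212 kg/m³
  material Z: M = 129 MN·m/kg
  material P: M = 26.1 MN·m/kg
  material R: M = 24.6 MN·m/kg
  material D: M = 23.6 MN·m/kg
  material U: M = 2.01 MN·m/kg
Material Z ranks first.

material Z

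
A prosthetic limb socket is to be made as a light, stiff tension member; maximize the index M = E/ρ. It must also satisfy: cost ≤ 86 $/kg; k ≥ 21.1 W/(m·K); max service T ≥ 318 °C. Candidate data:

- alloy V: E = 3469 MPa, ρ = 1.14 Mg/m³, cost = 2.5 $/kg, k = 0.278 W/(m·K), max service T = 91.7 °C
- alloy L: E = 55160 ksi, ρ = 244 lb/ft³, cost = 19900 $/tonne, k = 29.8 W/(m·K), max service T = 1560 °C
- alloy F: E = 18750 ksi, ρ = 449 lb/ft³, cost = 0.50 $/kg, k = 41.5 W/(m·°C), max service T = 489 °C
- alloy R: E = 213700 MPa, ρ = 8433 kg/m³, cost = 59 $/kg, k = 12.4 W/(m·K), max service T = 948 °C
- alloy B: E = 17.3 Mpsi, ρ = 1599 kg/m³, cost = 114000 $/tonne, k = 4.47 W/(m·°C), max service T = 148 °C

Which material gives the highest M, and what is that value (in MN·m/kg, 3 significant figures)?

Screen on constraints: cost ≤ 86 $/kg; k ≥ 21.1 W/(m·K); max service T ≥ 318 °C. Survivors: alloy L, alloy F.
Putting every candidate on a common basis:
  alloy L: E = 380.3 GPa, ρ = 3909 kg/m³
  alloy F: E = 129.3 GPa, ρ = 7192 kg/m³
  alloy L: M = 97.3 MN·m/kg
  alloy F: M = 18.0 MN·m/kg
The maximum is for alloy L.

alloy L, M = 97.3 MN·m/kg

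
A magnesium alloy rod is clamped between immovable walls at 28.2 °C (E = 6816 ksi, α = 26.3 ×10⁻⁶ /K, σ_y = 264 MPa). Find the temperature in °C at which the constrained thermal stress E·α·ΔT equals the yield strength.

242 °C

E = 6816 ksi = 46.99 GPa.
E·α·ΔT = 264.0 MPa ⇒ ΔT = 264.0 / (46.99×10³ × 26.3×10⁻⁶) = 213.6 K.
T = 28.2 + 213.6 = 241.8 °C.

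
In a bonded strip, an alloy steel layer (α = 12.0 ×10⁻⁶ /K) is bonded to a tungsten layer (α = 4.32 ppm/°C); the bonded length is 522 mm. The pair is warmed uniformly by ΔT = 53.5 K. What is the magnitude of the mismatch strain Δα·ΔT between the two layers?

Δα = |12.0 − 4.32|×10⁻⁶/K = 7.68×10⁻⁶/K.
Mismatch strain = Δα·ΔT = 7.68×10⁻⁶ × 53.5 = 4.11×10⁻⁴.

4.11×10⁻⁴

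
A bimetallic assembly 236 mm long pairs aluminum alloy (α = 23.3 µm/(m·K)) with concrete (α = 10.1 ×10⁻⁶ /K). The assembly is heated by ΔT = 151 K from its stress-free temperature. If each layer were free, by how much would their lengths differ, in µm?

Δα = |23.3 − 10.1|×10⁻⁶/K = 13.2×10⁻⁶/K.
ΔL_mismatch = Δα·L·ΔT = 13.2×10⁻⁶ × 236.0 mm × 151.0 K = 470 µm.

470 µm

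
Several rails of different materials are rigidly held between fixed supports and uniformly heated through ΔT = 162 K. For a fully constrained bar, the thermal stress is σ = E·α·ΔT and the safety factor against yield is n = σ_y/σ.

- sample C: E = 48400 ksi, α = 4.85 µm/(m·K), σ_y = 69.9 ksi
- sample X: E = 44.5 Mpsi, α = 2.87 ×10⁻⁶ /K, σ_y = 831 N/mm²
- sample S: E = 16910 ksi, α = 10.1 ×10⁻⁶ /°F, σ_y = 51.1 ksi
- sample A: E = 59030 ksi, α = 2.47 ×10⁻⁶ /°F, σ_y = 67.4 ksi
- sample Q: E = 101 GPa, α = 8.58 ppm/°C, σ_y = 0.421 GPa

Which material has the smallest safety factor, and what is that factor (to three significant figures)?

sample S, n = 1.03

With everything in SI (GPa, ×10⁻⁶/K, MPa):
  sample C: E = 333.7, α = 4.85, σ_y = 481.9 → σ = 262 MPa, n = 1.84
  sample X: E = 306.8, α = 2.87, σ_y = 831.0 → σ = 143 MPa, n = 5.83
  sample S: E = 116.6, α = 18.2, σ_y = 352.3 → σ = 343 MPa, n = 1.03
  sample A: E = 407.0, α = 4.45, σ_y = 464.7 → σ = 293 MPa, n = 1.59
  sample Q: E = 101.0, α = 8.58, σ_y = 421.0 → σ = 140 MPa, n = 3.00
The minimum is sample S at n = 1.03.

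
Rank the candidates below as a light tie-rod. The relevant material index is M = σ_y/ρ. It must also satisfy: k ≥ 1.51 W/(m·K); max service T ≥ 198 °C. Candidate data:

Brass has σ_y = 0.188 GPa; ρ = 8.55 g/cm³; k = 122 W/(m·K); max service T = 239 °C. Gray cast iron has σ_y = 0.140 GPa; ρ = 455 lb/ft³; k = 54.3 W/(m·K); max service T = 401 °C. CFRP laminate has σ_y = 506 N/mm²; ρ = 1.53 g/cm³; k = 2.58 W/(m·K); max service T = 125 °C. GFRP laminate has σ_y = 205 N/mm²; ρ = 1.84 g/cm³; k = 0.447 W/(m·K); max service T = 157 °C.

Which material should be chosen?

brass

Screen on constraints: k ≥ 1.51 W/(m·K); max service T ≥ 198 °C. Survivors: brass, gray cast iron.
Normalizing units and computing the index:
  brass: σ_y = 188.0 MPa, ρ = 8550 kg/m³
  gray cast iron: σ_y = 140.0 MPa, ρ = 7288 kg/m³
  brass: M = 22.0 kN·m/kg
  gray cast iron: M = 19.2 kN·m/kg
Brass has the largest M.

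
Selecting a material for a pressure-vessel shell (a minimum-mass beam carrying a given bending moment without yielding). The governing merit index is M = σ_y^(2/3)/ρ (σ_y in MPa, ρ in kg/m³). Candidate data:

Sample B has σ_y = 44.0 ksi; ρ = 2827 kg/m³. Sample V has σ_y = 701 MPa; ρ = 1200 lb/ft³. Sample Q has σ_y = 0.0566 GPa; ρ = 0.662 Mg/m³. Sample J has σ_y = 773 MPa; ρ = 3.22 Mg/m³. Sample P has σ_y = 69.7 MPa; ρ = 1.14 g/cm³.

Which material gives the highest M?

In SI units:
  sample B: σ_y = 303.4 MPa, ρ = 2827 kg/m³
  sample V: σ_y = 701.0 MPa, ρ = 19220 kg/m³
  sample Q: σ_y = 56.60 MPa, ρ = 662.0 kg/m³
  sample J: σ_y = 773.0 MPa, ρ = 3220 kg/m³
  sample P: σ_y = 69.70 MPa, ρ = 1140 kg/m³
  sample J: M = 26.2×10⁻³
  sample Q: M = 22.3×10⁻³
  sample B: M = 16.0×10⁻³
  sample P: M = 14.9×10⁻³
  sample V: M = 4.11×10⁻³
Highest index: sample J.

sample J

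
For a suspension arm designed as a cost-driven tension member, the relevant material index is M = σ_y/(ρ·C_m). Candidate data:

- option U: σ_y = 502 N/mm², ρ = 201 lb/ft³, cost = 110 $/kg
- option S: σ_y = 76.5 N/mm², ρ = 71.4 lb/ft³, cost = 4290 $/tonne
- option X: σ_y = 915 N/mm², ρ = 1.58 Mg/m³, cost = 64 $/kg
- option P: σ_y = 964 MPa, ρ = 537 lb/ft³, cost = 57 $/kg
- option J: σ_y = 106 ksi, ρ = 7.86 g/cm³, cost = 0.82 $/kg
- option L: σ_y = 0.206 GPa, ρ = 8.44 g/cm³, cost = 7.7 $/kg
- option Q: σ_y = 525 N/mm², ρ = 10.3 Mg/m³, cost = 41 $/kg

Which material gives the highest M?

Convert each candidate to consistent units, then evaluate M:
  option U: σ_y = 502.0 MPa, ρ = 3220 kg/m³, cost = 110.0 $/kg
  option S: σ_y = 76.50 MPa, ρ = 1144 kg/m³, cost = 4.290 $/kg
  option X: σ_y = 915.0 MPa, ρ = 1580 kg/m³, cost = 64.00 $/kg
  option P: σ_y = 964.0 MPa, ρ = 8602 kg/m³, cost = 57.00 $/kg
  option J: σ_y = 730.8 MPa, ρ = 7860 kg/m³, cost = 0.8200 $/kg
  option L: σ_y = 206.0 MPa, ρ = 8440 kg/m³, cost = 7.700 $/kg
  option Q: σ_y = 525.0 MPa, ρ = 10300 kg/m³, cost = 41.00 $/kg
  option J: M = 113 kN·m per $
  option S: M = 15.6 kN·m per $
  option X: M = 9.05 kN·m per $
  option L: M = 3.17 kN·m per $
  option P: M = 1.97 kN·m per $
  option U: M = 1.42 kN·m per $
  option Q: M = 1.24 kN·m per $
Highest index: option J.

option J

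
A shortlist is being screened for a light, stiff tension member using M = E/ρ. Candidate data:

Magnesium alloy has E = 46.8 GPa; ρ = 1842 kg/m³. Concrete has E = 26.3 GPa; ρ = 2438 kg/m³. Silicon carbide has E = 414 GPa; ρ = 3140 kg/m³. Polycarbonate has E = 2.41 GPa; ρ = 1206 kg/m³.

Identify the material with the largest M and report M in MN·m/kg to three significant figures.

Per-candidate index values:
  silicon carbide: M = 132 MN·m/kg
  magnesium alloy: M = 25.4 MN·m/kg
  concrete: M = 10.8 MN·m/kg
  polycarbonate: M = 2.00 MN·m/kg
Highest index: silicon carbide.

silicon carbide, M = 132 MN·m/kg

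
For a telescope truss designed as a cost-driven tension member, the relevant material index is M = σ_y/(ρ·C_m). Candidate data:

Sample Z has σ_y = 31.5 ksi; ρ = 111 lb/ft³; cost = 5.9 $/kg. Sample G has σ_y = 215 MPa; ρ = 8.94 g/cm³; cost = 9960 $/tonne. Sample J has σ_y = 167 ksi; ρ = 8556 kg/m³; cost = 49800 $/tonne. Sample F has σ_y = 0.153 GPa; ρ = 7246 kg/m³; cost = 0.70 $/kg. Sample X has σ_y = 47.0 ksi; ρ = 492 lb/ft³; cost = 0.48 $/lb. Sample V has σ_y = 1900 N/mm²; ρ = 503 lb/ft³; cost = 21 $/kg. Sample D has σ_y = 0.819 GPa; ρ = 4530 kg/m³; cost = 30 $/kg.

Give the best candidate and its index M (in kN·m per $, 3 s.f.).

sample X, M = 38.9 kN·m per $

Normalizing units and computing the index:
  sample Z: σ_y = 217.2 MPa, ρ = 1778 kg/m³, cost = 5.900 $/kg
  sample G: σ_y = 215.0 MPa, ρ = 8940 kg/m³, cost = 9.960 $/kg
  sample J: σ_y = 1151 MPa, ρ = 8556 kg/m³, cost = 49.80 $/kg
  sample F: σ_y = 153.0 MPa, ρ = 7246 kg/m³, cost = 0.7000 $/kg
  sample X: σ_y = 324.1 MPa, ρ = 7881 kg/m³, cost = 1.058 $/kg
  sample V: σ_y = 1900 MPa, ρ = 8057 kg/m³, cost = 21.00 $/kg
  sample D: σ_y = 819.0 MPa, ρ = 4530 kg/m³, cost = 30.00 $/kg
  sample X: M = 38.9 kN·m per $
  sample F: M = 30.2 kN·m per $
  sample Z: M = 20.7 kN·m per $
  sample V: M = 11.2 kN·m per $
  sample D: M = 6.03 kN·m per $
  sample J: M = 2.70 kN·m per $
  sample G: M = 2.41 kN·m per $
Highest index: sample X.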